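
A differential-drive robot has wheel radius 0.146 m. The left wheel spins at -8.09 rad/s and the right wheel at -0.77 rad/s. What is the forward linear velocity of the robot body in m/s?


v = r*(wR + wL)/2 = 0.146*(-0.77 + -8.09)/2 = -0.6468

-0.6468 m/s


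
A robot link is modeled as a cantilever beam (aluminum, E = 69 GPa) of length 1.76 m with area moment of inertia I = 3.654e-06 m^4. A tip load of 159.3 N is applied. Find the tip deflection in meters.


delta = F*L^3/(3*E*I) = 159.3*1.76^3/(3*6.900e+10*3.654e-06)
      = 868.4679168/756378 = 0.0011

0.0011 m


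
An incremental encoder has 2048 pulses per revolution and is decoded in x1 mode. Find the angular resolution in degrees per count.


resolution = 360 / (PPR * 1) = 360 / 2048 = 0.1758

0.1758 degrees


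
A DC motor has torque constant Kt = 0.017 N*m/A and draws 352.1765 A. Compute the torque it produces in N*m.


tau = Kt * I = 0.017*352.1765 = 5.9870

5.9870 N*m


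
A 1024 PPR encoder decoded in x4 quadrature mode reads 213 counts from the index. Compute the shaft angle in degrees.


angle = counts * 360 / (PPR*4) = 213 * 360 / 4096 = 18.7207

18.7207 degrees


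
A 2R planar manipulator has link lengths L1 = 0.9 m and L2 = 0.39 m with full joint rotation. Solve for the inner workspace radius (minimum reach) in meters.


r_min = |L1 - L2| = |0.9 - 0.39| = 0.5100

0.5100 m


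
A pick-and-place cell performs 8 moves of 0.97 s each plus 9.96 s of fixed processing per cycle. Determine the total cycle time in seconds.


T = 8*0.97 + 9.96 = 17.7200

17.7200 s


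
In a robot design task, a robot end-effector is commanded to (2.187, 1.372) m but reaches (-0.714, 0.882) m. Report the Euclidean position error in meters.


dx = -0.714 - (2.187) = -2.9010, dy = 0.882 - (1.372) = -0.4900
err = sqrt(8.415801 + 0.240100) = 2.9421

2.9421 m


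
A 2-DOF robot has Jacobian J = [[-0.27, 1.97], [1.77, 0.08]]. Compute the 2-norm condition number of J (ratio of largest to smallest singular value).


JJ^T eigenvalues: trace(JJ^T) = 7.0931, det(JJ^T) = det(J)^2 = 12.30957225
s_max^2 = (7.0931 + sqrt(1.07377861))/2 = 4.06466645
s_min^2 = (7.0931 - sqrt(1.07377861))/2 = 3.02843355
kappa = s_max/s_min = sqrt(4.06466645/3.02843355) = 1.1585

1.1585


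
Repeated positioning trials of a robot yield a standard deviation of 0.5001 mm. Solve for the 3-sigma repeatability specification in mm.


repeatability = 3*sigma = 3*0.5001 = 1.5003

1.5003 mm


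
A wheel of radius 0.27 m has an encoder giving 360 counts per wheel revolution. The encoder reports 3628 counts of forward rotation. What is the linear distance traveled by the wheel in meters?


revs = 3628/360 = 10.077778
d = revs * 2*pi*r = 10.077778 * 2*pi*0.27 = 17.0965

17.0965 m


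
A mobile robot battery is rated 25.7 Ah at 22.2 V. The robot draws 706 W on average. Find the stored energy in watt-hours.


E = capacity * V = 25.7*22.2 = 570.5400

570.5400 Wh


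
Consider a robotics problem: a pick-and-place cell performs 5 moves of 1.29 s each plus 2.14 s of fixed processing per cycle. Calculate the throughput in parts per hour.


T_cycle = 5*1.29 + 2.14 = 8.5900 s
rate = 3600/T = 419.0920

419.0920 parts/hour


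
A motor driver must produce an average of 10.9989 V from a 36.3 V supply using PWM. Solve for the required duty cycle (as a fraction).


D = V_avg/V_supply = 10.9989/36.3 = 0.3030

0.3030


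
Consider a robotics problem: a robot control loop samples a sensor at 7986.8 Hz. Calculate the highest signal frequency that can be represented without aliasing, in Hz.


f_max = f_s/2 = 7986.8/2 = 3993.4000

3993.4000 Hz


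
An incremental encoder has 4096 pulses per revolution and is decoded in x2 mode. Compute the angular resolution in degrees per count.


resolution = 360 / (PPR * 2) = 360 / 8192 = 0.0439

0.0439 degrees


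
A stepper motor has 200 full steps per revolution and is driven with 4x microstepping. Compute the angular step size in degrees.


step = 360/(200*4) = 360/800 = 0.4500

0.4500 degrees


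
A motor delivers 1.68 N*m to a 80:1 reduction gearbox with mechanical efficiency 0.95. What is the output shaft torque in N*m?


tau_out = tau_in * N * eta = 1.68 * 80 * 0.95 = 127.6800

127.6800 N*m


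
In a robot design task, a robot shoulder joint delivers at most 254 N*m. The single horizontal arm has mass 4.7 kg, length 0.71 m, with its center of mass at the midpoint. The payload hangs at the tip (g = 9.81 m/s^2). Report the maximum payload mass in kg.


tau_arm = m_arm*g*(L/2) = 4.7*9.81*0.71/2 = 16.3680 N*m
tau_payload = tau_max - tau_arm = 254 - 16.3680 = 237.6320
m_payload = tau_payload / (g*L) = 237.6320 / (9.81*0.71) = 34.1175

34.1175 kg


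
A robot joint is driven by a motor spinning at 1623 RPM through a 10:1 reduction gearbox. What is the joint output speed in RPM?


omega_joint = omega_motor / N = 1623 / 10 = 162.3000

162.3000 RPM


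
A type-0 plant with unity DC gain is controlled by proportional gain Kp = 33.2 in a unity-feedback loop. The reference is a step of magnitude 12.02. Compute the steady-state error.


e_ss = R/(1 + Kp) = 12.02/(1 + 33.2) = 12.02/34.2000 = 0.3515

0.3515


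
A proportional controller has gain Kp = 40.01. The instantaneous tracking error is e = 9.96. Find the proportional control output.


u_P = Kp * e = 40.01 * 9.96 = 398.4996

398.4996


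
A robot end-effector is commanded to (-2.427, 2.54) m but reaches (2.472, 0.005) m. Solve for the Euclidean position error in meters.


dx = 2.472 - (-2.427) = 4.8990, dy = 0.005 - (2.54) = -2.5350
err = sqrt(24.000201 + 6.426225) = 5.5160

5.5160 m


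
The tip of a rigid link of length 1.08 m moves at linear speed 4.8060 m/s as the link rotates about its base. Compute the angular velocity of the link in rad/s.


omega = v / L = 4.8060 / 1.08 = 4.4500

4.4500 rad/s


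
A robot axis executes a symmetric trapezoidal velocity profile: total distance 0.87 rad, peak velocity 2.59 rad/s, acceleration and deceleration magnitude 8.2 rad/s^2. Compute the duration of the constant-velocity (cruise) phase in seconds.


t_acc = v/a = 0.315854 s, d_acc = v^2/(2a) = 0.409030 rad each
d_cruise = 0.87 - 2*0.409030 = 0.051940 rad
t_cruise = d_cruise/v = 0.051940/2.59 = 0.0201

0.0201 s


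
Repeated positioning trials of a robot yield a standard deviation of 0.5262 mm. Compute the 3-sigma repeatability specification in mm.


repeatability = 3*sigma = 3*0.5262 = 1.5786

1.5786 mm


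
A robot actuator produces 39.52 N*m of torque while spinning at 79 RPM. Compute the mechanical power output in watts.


omega = 79 * 2*pi/60 = 8.272861 rad/s
P = tau * omega = 39.52 * 8.272861 = 326.9435

326.9435 W


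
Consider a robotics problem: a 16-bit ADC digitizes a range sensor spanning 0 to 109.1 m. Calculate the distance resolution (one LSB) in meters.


res = range / 2^n = 109.1/2^16 = 109.1/65536 = 0.0017

0.0017 m


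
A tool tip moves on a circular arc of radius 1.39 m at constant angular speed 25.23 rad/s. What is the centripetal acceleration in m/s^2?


a_c = omega^2 * r = 25.23^2 * 1.39 = 884.8085

884.8085 m/s^2


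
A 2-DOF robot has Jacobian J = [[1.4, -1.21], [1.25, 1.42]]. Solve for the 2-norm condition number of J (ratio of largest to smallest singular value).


JJ^T eigenvalues: trace(JJ^T) = 7.0030, det(JJ^T) = det(J)^2 = 12.25350025
s_max^2 = (7.0030 + sqrt(0.02800800))/2 = 3.58517795
s_min^2 = (7.0030 - sqrt(0.02800800))/2 = 3.41782205
kappa = s_max/s_min = sqrt(3.58517795/3.41782205) = 1.0242

1.0242


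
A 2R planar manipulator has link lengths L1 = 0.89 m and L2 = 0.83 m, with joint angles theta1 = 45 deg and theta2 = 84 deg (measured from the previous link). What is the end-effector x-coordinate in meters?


x = L1*cos(th1) + L2*cos(th1+th2) = 0.89*cos(45 deg) + 0.83*cos(129 deg) = 0.1070

0.1070 m


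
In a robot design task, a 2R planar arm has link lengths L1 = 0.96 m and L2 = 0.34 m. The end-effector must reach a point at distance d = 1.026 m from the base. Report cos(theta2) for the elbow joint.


cos(th2) = (d^2 - L1^2 - L2^2)/(2*L1*L2) = (1.026^2 - 0.96^2 - 0.34^2)/(2*0.96*0.34) = 0.0237

0.0237


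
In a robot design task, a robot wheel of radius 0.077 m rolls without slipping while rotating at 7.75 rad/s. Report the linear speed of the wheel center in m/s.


v = omega * r = 7.75 * 0.077 = 0.5968

0.5968 m/s


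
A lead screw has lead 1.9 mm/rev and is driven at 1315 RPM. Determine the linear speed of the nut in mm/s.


v = lead * (RPM/60) = 1.9*1315/60 = 41.6417

41.6417 mm/s


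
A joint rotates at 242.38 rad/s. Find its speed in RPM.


RPM = 242.38 * 60/(2*pi) = 2314.5585

2314.5585 RPM


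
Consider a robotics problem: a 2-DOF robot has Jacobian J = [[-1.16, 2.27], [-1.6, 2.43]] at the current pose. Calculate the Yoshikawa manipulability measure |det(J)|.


det(J) = -1.16*2.43 - (2.27)*(-1.6) = 0.8132
|det(J)| = 0.8132

0.8132


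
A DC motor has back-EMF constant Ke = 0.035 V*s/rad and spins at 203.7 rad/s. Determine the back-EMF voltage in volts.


V_emf = Ke * omega = 0.035*203.7 = 7.1295

7.1295 V


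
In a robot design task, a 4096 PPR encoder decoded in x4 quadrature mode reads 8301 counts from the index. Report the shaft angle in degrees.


angle = counts * 360 / (PPR*4) = 8301 * 360 / 16384 = 182.3950

182.3950 degrees


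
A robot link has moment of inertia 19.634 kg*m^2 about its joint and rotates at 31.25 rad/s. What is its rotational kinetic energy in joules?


KE = (1/2)*I*omega^2 = 0.5*19.634*31.25^2 = 9586.9141

9586.9141 J


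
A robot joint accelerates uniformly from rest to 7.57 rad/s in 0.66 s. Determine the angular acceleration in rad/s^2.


alpha = delta_omega / t = 7.57 / 0.66 = 11.4697

11.4697 rad/s^2


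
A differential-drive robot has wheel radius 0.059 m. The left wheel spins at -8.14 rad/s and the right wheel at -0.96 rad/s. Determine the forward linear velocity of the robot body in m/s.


v = r*(wR + wL)/2 = 0.059*(-0.96 + -8.14)/2 = -0.2685

-0.2685 m/s


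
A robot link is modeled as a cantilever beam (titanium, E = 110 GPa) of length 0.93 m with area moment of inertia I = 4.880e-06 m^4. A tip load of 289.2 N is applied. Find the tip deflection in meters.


delta = F*L^3/(3*E*I) = 289.2*0.93^3/(3*1.100e+11*4.880e-06)
      = 232.6200444/1610400 = 1.4445e-04

1.4445e-04 m


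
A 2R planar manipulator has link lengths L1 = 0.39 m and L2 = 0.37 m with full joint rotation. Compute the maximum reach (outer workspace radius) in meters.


r_max = L1 + L2 = 0.39 + 0.37 = 0.7600

0.7600 m


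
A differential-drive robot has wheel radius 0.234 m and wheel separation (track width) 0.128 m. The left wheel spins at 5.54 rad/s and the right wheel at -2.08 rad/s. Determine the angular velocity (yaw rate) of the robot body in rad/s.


omega = r*(wR - wL)/L = 0.234*(-2.08 - (5.54))/0.128 = -13.9303

-13.9303 rad/s


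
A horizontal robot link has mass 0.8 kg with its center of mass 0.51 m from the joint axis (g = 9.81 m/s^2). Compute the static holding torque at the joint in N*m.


tau = m*g*L = 0.8 * 9.81 * 0.51 = 4.0025

4.0025 N*m


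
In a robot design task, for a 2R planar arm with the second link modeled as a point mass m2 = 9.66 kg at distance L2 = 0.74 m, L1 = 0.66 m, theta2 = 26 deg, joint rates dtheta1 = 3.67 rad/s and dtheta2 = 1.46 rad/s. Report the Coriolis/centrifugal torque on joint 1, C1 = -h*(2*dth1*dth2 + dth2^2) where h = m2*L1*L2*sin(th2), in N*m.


h = m2*L1*L2*sin(th2) = 9.66*0.66*0.74*sin(26 deg) = 2.068211
C1 = -h*(2*3.67*1.46 + 1.46^2) = -2.068211*12.8480 = -26.5724

-26.5724 N*m


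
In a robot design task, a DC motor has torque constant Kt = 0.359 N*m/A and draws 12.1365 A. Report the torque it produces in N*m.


tau = Kt * I = 0.359*12.1365 = 4.3570

4.3570 N*m


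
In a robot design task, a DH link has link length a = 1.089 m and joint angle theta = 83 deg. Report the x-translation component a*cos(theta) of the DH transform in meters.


a*cos(theta) = 1.089*cos(83 deg) = 0.1327

0.1327 m


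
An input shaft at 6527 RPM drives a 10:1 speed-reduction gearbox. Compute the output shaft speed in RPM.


omega_out = omega_in / N = 6527 / 10 = 652.7000

652.7000 RPM


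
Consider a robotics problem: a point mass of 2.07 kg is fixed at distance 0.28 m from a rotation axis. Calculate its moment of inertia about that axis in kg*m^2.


I = m*r^2 = 2.07*0.28^2 = 0.1623

0.1623 kg*m^2


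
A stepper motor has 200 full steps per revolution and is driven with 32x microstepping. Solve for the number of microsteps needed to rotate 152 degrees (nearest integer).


step_size = 360/(200*32) = 360/6400 = 0.056250 deg
n = 152/(360/6400) = 152*6400/360 = 2702.2222 -> 2702

2702 steps


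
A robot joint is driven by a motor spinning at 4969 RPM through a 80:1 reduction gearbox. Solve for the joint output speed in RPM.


omega_joint = omega_motor / N = 4969 / 80 = 62.1125

62.1125 RPM


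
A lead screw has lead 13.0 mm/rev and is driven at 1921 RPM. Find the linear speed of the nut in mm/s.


v = lead * (RPM/60) = 13.0*1921/60 = 416.2167

416.2167 mm/s


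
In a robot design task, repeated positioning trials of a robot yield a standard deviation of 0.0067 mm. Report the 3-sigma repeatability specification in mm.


repeatability = 3*sigma = 3*0.0067 = 0.0201

0.0201 mm


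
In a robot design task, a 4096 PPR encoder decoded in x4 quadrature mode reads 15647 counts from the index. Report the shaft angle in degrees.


angle = counts * 360 / (PPR*4) = 15647 * 360 / 16384 = 343.8062

343.8062 degrees


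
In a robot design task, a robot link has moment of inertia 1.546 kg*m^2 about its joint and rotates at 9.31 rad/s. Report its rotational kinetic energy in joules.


KE = (1/2)*I*omega^2 = 0.5*1.546*9.31^2 = 67.0006

67.0006 J


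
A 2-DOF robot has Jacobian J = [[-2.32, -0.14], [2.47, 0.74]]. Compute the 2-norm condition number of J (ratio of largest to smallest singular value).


JJ^T eigenvalues: trace(JJ^T) = 12.0505, det(JJ^T) = det(J)^2 = 1.87964100
s_max^2 = (12.0505 + sqrt(137.69598625))/2 = 11.89244665
s_min^2 = (12.0505 - sqrt(137.69598625))/2 = 0.15805335
kappa = s_max/s_min = sqrt(11.89244665/0.15805335) = 8.6743

8.6743


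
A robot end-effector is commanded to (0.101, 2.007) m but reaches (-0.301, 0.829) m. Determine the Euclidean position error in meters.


dx = -0.301 - (0.101) = -0.4020, dy = 0.829 - (2.007) = -1.1780
err = sqrt(0.161604 + 1.387684) = 1.2447

1.2447 m


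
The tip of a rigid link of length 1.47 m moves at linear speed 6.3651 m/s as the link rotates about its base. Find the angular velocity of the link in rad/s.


omega = v / L = 6.3651 / 1.47 = 4.3300

4.3300 rad/s


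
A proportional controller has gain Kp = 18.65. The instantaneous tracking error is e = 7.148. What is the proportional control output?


u_P = Kp * e = 18.65 * 7.148 = 133.3102

133.3102


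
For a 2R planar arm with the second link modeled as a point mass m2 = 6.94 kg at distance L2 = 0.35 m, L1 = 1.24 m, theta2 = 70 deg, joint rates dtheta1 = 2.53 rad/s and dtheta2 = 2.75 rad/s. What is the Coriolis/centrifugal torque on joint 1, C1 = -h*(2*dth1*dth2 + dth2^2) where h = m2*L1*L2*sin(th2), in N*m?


h = m2*L1*L2*sin(th2) = 6.94*1.24*0.35*sin(70 deg) = 2.830317
C1 = -h*(2*2.53*2.75 + 2.75^2) = -2.830317*21.4775 = -60.7881

-60.7881 N*m


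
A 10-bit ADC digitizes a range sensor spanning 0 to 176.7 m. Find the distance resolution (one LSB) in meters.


res = range / 2^n = 176.7/2^10 = 176.7/1024 = 0.1726

0.1726 m


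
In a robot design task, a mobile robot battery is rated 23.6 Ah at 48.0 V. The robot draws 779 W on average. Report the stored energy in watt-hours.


E = capacity * V = 23.6*48.0 = 1132.8000

1132.8000 Wh


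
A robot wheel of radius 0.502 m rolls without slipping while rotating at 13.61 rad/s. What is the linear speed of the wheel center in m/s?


v = omega * r = 13.61 * 0.502 = 6.8322

6.8322 m/s


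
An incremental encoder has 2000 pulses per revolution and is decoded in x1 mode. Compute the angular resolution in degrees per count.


resolution = 360 / (PPR * 1) = 360 / 2000 = 0.1800

0.1800 degrees


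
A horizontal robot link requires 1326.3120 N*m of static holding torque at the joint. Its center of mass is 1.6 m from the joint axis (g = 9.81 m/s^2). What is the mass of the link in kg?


m = tau / (g*L) = 1326.3120 / (9.81 * 1.6) = 84.5000

84.5000 kg


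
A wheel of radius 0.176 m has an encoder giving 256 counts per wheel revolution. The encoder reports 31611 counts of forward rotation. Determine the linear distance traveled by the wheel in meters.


revs = 31611/256 = 123.480469
d = revs * 2*pi*r = 123.480469 * 2*pi*0.176 = 136.5497

136.5497 m


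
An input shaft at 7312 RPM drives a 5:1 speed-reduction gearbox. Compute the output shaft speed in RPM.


omega_out = omega_in / N = 7312 / 5 = 1462.4000

1462.4000 RPM


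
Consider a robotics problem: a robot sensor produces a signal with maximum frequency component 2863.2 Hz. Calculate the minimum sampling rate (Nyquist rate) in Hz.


f_s,min = 2*f_max = 2*2863.2 = 5726.4000

5726.4000 Hz


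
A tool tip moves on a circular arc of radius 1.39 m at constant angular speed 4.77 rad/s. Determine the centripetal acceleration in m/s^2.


a_c = omega^2 * r = 4.77^2 * 1.39 = 31.6265

31.6265 m/s^2


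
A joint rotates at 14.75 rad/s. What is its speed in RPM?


RPM = 14.75 * 60/(2*pi) = 140.8521

140.8521 RPM


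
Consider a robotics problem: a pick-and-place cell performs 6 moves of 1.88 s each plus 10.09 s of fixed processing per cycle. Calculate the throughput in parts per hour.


T_cycle = 6*1.88 + 10.09 = 21.3700 s
rate = 3600/T = 168.4605

168.4605 parts/hour


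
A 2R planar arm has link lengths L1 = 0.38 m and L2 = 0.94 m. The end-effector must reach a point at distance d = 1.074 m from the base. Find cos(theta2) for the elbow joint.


cos(th2) = (d^2 - L1^2 - L2^2)/(2*L1*L2) = (1.074^2 - 0.38^2 - 0.94^2)/(2*0.38*0.94) = 0.1756

0.1756


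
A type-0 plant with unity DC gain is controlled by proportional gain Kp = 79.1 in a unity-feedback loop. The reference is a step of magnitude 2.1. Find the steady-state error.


e_ss = R/(1 + Kp) = 2.1/(1 + 79.1) = 2.1/80.1000 = 0.0262

0.0262


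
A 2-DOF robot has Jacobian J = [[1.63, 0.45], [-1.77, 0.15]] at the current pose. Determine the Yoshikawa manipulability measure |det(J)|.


det(J) = 1.63*0.15 - (0.45)*(-1.77) = 1.0410
|det(J)| = 1.0410

1.0410


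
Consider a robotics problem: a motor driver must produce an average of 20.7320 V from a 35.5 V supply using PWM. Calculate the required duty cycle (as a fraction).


D = V_avg/V_supply = 20.7320/35.5 = 0.5840

0.5840


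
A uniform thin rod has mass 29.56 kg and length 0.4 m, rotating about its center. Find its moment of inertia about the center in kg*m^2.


I = (1/12)*m*L^2 = (1/12)*29.56*0.4^2 = 0.3941

0.3941 kg*m^2


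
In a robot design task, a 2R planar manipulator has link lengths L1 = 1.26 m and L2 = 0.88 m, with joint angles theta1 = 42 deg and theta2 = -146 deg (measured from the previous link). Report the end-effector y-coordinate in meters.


y = L1*sin(th1) + L2*sin(th1+th2) = 1.26*sin(42 deg) + 0.88*sin(-104 deg) = -0.0108

-0.0108 m


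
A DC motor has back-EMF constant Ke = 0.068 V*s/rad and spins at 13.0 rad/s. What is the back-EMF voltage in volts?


V_emf = Ke * omega = 0.068*13.0 = 0.8840

0.8840 V


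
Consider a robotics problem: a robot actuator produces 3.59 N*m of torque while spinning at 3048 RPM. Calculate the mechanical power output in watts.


omega = 3048 * 2*pi/60 = 319.185814 rad/s
P = tau * omega = 3.59 * 319.185814 = 1145.8771

1145.8771 W


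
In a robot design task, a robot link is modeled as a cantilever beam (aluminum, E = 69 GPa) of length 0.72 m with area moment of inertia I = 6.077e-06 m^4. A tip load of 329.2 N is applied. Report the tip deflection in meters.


delta = F*L^3/(3*E*I) = 329.2*0.72^3/(3*6.900e+10*6.077e-06)
      = 122.8732416/1257939 = 9.7678e-05

9.7678e-05 m


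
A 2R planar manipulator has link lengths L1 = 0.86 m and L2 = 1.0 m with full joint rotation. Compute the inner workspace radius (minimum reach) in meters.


r_min = |L1 - L2| = |0.86 - 1.0| = 0.1400

0.1400 m


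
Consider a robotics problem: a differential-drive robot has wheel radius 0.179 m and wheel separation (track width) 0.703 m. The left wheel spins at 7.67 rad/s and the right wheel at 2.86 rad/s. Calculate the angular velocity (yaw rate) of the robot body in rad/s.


omega = r*(wR - wL)/L = 0.179*(2.86 - (7.67))/0.703 = -1.2247

-1.2247 rad/s


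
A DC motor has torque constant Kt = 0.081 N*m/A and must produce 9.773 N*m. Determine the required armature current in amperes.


I = tau / Kt = 9.773/0.081 = 120.6543

120.6543 A


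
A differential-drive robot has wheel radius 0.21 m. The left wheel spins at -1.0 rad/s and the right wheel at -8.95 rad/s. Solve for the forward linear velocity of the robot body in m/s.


v = r*(wR + wL)/2 = 0.21*(-8.95 + -1.0)/2 = -1.0447

-1.0447 m/s


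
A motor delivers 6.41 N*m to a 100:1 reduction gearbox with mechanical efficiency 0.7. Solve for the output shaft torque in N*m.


tau_out = tau_in * N * eta = 6.41 * 100 * 0.7 = 448.7000

448.7000 N*m


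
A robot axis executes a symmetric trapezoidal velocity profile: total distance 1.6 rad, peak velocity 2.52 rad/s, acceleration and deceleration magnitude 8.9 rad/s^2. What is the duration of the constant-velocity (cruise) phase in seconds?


t_acc = v/a = 0.283146 s, d_acc = v^2/(2a) = 0.356764 rad each
d_cruise = 1.6 - 2*0.356764 = 0.886472 rad
t_cruise = d_cruise/v = 0.886472/2.52 = 0.3518

0.3518 s


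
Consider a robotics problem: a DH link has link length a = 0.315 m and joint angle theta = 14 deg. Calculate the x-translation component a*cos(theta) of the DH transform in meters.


a*cos(theta) = 0.315*cos(14 deg) = 0.3056

0.3056 m


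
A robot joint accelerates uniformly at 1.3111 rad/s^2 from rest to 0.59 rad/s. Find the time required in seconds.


t = delta_omega / alpha = 0.59 / 1.3111 = 0.4500

0.4500 s


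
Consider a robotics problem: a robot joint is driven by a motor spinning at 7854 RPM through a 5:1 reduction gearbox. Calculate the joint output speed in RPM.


omega_joint = omega_motor / N = 7854 / 5 = 1570.8000

1570.8000 RPM


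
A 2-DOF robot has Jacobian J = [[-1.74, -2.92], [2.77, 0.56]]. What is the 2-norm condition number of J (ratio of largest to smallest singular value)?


JJ^T eigenvalues: trace(JJ^T) = 19.5405, det(JJ^T) = det(J)^2 = 50.60899600
s_max^2 = (19.5405 + sqrt(179.39515625))/2 = 16.46717385
s_min^2 = (19.5405 - sqrt(179.39515625))/2 = 3.07332615
kappa = s_max/s_min = sqrt(16.46717385/3.07332615) = 2.3148

2.3148


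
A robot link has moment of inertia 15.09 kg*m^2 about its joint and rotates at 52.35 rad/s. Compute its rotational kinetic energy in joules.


KE = (1/2)*I*omega^2 = 0.5*15.09*52.35^2 = 20677.2423

20677.2423 J


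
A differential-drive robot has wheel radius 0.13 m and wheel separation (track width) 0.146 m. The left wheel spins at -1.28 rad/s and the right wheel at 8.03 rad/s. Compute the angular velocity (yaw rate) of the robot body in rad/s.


omega = r*(wR - wL)/L = 0.13*(8.03 - (-1.28))/0.146 = 8.2897

8.2897 rad/s


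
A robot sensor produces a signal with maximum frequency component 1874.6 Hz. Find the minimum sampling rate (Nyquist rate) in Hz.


f_s,min = 2*f_max = 2*1874.6 = 3749.2000

3749.2000 Hz


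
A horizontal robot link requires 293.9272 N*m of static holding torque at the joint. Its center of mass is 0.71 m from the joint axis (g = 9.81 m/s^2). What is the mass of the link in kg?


m = tau / (g*L) = 293.9272 / (9.81 * 0.71) = 42.2000

42.2000 kg


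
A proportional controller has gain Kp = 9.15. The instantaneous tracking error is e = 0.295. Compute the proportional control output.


u_P = Kp * e = 9.15 * 0.295 = 2.6993

2.6993


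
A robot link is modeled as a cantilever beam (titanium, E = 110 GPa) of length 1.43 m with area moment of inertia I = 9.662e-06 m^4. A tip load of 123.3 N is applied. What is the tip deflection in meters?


delta = F*L^3/(3*E*I) = 123.3*1.43^3/(3*1.100e+11*9.662e-06)
      = 360.5547231/3188460 = 1.1308e-04

1.1308e-04 m


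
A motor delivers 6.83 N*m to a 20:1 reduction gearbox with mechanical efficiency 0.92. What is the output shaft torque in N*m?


tau_out = tau_in * N * eta = 6.83 * 20 * 0.92 = 125.6720

125.6720 N*m


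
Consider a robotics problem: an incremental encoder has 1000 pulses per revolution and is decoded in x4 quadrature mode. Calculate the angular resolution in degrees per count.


resolution = 360 / (PPR * 4) = 360 / 4000 = 0.0900

0.0900 degrees


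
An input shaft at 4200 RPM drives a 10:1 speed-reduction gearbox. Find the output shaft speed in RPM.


omega_out = omega_in / N = 4200 / 10 = 420.0000

420.0000 RPM


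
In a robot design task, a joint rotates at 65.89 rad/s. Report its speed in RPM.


RPM = 65.89 * 60/(2*pi) = 629.2032

629.2032 RPM


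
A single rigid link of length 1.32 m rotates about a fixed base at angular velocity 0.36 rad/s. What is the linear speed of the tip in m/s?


v = L*omega = 1.32 * 0.36 = 0.4752

0.4752 m/s


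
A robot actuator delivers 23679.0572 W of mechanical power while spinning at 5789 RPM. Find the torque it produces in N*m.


omega = 5789 * 2*pi/60 = 606.222662 rad/s
tau = P / omega = 23679.0572 / 606.222662 = 39.0600

39.0600 N*m


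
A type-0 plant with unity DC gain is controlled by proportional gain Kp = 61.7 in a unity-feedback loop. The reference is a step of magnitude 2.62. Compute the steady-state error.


e_ss = R/(1 + Kp) = 2.62/(1 + 61.7) = 2.62/62.7000 = 0.0418

0.0418


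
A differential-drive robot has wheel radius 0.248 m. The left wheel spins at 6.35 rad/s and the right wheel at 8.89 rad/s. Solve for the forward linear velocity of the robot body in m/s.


v = r*(wR + wL)/2 = 0.248*(8.89 + 6.35)/2 = 1.8898

1.8898 m/s


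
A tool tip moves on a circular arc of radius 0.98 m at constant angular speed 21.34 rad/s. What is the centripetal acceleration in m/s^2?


a_c = omega^2 * r = 21.34^2 * 0.98 = 446.2877

446.2877 m/s^2


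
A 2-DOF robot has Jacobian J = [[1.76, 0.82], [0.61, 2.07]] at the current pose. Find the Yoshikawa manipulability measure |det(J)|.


det(J) = 1.76*2.07 - (0.82)*(0.61) = 3.1430
|det(J)| = 3.1430

3.1430


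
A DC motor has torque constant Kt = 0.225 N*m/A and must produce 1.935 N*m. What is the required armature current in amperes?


I = tau / Kt = 1.935/0.225 = 8.6000

8.6000 A


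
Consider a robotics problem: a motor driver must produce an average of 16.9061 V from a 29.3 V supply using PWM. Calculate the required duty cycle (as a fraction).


D = V_avg/V_supply = 16.9061/29.3 = 0.5770

0.5770


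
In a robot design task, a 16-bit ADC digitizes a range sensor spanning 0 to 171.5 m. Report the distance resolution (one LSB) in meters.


res = range / 2^n = 171.5/2^16 = 171.5/65536 = 0.0026

0.0026 m


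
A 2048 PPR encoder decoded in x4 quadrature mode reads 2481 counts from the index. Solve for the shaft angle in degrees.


angle = counts * 360 / (PPR*4) = 2481 * 360 / 8192 = 109.0283

109.0283 degrees


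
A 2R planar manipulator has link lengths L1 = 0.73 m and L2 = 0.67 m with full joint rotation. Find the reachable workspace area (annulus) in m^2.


r_max = L1 + L2 = 1.4000, r_min = |L1 - L2| = 0.0600
A = pi*(r_max^2 - r_min^2) = pi*(1.9600 - 0.0036) = 6.1462

6.1462 m^2


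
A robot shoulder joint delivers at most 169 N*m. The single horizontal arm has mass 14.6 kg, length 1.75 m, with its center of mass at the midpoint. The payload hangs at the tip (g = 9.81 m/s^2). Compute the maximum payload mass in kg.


tau_arm = m_arm*g*(L/2) = 14.6*9.81*1.75/2 = 125.3227 N*m
tau_payload = tau_max - tau_arm = 169 - 125.3227 = 43.6773
m_payload = tau_payload / (g*L) = 43.6773 / (9.81*1.75) = 2.5442

2.5442 kg


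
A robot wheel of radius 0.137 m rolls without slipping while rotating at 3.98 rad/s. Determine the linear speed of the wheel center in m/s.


v = omega * r = 3.98 * 0.137 = 0.5453

0.5453 m/s


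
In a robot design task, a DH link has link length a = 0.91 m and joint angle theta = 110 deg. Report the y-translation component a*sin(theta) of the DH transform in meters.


a*sin(theta) = 0.91*sin(110 deg) = 0.8551

0.8551 m


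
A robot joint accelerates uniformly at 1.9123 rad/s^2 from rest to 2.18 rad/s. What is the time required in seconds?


t = delta_omega / alpha = 2.18 / 1.9123 = 1.1400

1.1400 s


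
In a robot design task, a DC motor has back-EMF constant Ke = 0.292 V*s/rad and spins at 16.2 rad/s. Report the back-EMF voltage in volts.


V_emf = Ke * omega = 0.292*16.2 = 4.7304

4.7304 V


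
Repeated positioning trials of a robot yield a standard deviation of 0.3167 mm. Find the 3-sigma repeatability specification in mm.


repeatability = 3*sigma = 3*0.3167 = 0.9501

0.9501 mm


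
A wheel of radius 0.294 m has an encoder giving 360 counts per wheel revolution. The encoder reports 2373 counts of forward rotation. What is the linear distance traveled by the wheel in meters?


revs = 2373/360 = 6.591667
d = revs * 2*pi*r = 6.591667 * 2*pi*0.294 = 12.1765

12.1765 m


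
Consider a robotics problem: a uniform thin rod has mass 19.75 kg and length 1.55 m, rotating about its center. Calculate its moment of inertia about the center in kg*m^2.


I = (1/12)*m*L^2 = (1/12)*19.75*1.55^2 = 3.9541

3.9541 kg*m^2


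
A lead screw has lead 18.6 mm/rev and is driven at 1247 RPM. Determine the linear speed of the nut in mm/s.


v = lead * (RPM/60) = 18.6*1247/60 = 386.5700

386.5700 mm/s


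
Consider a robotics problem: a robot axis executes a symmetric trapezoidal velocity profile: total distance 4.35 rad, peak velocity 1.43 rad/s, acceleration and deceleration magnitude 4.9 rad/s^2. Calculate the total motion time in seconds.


t_acc = v/a = 1.43/4.9 = 0.291837 s
d_acc = v^2/(2a) = 0.208663 rad (each ramp)
d_cruise = 4.35 - 2*0.208663 = 3.932674 rad
t_cruise = 3.932674/1.43 = 2.750122 s
t_total = 2*0.291837 + 2.750122 = 3.3338

3.3338 s


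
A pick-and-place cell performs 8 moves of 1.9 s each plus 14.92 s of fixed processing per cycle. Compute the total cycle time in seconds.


T = 8*1.9 + 14.92 = 30.1200

30.1200 s


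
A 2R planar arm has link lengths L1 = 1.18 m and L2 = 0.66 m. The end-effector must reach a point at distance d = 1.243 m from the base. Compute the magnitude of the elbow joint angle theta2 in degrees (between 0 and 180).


cos(th2) = (d^2 - L1^2 - L2^2)/(2*L1*L2) = (1.243^2 - 1.18^2 - 0.66^2)/(2*1.18*0.66) = -0.18165832
th2 = acos(-0.18165832) = 100.4664 deg

100.4664 degrees


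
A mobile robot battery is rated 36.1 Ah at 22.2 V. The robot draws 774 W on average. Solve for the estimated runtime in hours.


E = 36.1*22.2 = 801.4200 Wh
t = E/P = 801.4200/774 = 1.0354

1.0354 hours


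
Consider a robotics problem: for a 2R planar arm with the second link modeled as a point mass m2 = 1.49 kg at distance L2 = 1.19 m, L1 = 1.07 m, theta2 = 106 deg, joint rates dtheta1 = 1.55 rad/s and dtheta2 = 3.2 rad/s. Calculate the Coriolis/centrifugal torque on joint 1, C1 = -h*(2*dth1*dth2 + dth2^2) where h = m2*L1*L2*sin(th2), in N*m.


h = m2*L1*L2*sin(th2) = 1.49*1.07*1.19*sin(106 deg) = 1.823722
C1 = -h*(2*1.55*3.2 + 3.2^2) = -1.823722*20.1600 = -36.7662

-36.7662 N*m


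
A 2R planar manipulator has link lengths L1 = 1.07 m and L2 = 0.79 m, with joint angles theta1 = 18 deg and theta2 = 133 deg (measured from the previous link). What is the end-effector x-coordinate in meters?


x = L1*cos(th1) + L2*cos(th1+th2) = 1.07*cos(18 deg) + 0.79*cos(151 deg) = 0.3267

0.3267 m


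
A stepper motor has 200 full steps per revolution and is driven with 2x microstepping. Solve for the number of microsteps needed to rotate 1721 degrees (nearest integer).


step_size = 360/(200*2) = 360/400 = 0.900000 deg
n = 1721/(360/400) = 1721*400/360 = 1912.2222 -> 1912

1912 steps


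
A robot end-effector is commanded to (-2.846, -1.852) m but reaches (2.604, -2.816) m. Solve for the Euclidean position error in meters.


dx = 2.604 - (-2.846) = 5.4500, dy = -2.816 - (-1.852) = -0.9640
err = sqrt(29.702500 + 0.929296) = 5.5346

5.5346 m


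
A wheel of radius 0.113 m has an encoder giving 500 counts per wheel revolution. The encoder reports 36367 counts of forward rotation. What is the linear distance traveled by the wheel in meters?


revs = 36367/500 = 72.734000
d = revs * 2*pi*r = 72.734000 * 2*pi*0.113 = 51.6411

51.6411 m


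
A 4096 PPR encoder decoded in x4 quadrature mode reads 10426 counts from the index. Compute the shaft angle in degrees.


angle = counts * 360 / (PPR*4) = 10426 * 360 / 16384 = 229.0869

229.0869 degrees


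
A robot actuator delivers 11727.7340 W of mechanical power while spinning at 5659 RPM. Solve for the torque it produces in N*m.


omega = 5659 * 2*pi/60 = 592.609094 rad/s
tau = P / omega = 11727.7340 / 592.609094 = 19.7900

19.7900 N*m


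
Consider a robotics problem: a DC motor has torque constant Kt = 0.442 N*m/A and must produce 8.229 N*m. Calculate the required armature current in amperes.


I = tau / Kt = 8.229/0.442 = 18.6176

18.6176 A


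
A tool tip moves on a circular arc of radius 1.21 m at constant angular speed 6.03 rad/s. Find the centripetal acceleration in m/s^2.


a_c = omega^2 * r = 6.03^2 * 1.21 = 43.9967

43.9967 m/s^2


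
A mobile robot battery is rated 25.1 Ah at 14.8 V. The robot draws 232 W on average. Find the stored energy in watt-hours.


E = capacity * V = 25.1*14.8 = 371.4800

371.4800 Wh


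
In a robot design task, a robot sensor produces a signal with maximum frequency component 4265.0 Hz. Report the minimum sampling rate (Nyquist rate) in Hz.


f_s,min = 2*f_max = 2*4265.0 = 8530.0000

8530.0000 Hz


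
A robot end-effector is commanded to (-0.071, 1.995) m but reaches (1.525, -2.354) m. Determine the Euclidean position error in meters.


dx = 1.525 - (-0.071) = 1.5960, dy = -2.354 - (1.995) = -4.3490
err = sqrt(2.547216 + 18.913801) = 4.6326

4.6326 m


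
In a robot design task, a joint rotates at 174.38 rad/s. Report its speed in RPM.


RPM = 174.38 * 60/(2*pi) = 1665.2063

1665.2063 RPM


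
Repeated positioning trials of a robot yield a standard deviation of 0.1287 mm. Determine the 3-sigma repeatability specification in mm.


repeatability = 3*sigma = 3*0.1287 = 0.3861

0.3861 mm


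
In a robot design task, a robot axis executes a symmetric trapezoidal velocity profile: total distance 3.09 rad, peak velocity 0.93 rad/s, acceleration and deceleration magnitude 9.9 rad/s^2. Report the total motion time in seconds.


t_acc = v/a = 0.93/9.9 = 0.093939 s
d_acc = v^2/(2a) = 0.043682 rad (each ramp)
d_cruise = 3.09 - 2*0.043682 = 3.002636 rad
t_cruise = 3.002636/0.93 = 3.228641 s
t_total = 2*0.093939 + 3.228641 = 3.4165

3.4165 s


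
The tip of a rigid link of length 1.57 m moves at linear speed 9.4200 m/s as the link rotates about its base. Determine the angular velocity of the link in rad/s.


omega = v / L = 9.4200 / 1.57 = 6.0000

6.0000 rad/s


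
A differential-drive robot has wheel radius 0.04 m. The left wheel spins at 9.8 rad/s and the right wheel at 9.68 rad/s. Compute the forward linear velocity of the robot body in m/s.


v = r*(wR + wL)/2 = 0.04*(9.68 + 9.8)/2 = 0.3896

0.3896 m/s


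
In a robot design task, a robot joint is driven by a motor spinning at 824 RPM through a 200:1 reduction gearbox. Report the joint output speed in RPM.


omega_joint = omega_motor / N = 824 / 200 = 4.1200

4.1200 RPM


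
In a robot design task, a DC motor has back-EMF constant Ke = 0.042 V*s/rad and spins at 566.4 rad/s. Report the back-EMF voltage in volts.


V_emf = Ke * omega = 0.042*566.4 = 23.7888

23.7888 V


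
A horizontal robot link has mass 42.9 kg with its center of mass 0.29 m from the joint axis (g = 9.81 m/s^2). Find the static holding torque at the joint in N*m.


tau = m*g*L = 42.9 * 9.81 * 0.29 = 122.0462

122.0462 N*m


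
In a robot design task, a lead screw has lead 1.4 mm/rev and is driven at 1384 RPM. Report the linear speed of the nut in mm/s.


v = lead * (RPM/60) = 1.4*1384/60 = 32.2933

32.2933 mm/s


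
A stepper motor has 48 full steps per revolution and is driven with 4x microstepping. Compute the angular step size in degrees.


step = 360/(48*4) = 360/192 = 1.8750

1.8750 degrees


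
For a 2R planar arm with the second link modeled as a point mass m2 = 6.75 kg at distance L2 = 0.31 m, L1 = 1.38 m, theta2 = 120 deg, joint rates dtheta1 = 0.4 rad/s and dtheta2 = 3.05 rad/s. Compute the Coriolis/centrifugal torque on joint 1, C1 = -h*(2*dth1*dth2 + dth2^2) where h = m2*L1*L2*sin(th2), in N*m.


h = m2*L1*L2*sin(th2) = 6.75*1.38*0.31*sin(120 deg) = 2.500778
C1 = -h*(2*0.4*3.05 + 3.05^2) = -2.500778*11.7425 = -29.3654

-29.3654 N*m


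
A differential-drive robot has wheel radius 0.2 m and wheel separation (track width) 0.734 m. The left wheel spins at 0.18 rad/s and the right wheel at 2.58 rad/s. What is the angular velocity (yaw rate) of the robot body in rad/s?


omega = r*(wR - wL)/L = 0.2*(2.58 - (0.18))/0.734 = 0.6540

0.6540 rad/s


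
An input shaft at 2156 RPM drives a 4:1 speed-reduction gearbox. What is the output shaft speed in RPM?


omega_out = omega_in / N = 2156 / 4 = 539.0000

539.0000 RPM


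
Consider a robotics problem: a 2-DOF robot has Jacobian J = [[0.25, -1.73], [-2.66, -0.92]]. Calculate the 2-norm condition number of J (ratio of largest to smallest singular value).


JJ^T eigenvalues: trace(JJ^T) = 10.9774, det(JJ^T) = det(J)^2 = 23.34629124
s_max^2 = (10.9774 + sqrt(27.11814580))/2 = 8.09245430
s_min^2 = (10.9774 - sqrt(27.11814580))/2 = 2.88494570
kappa = s_max/s_min = sqrt(8.09245430/2.88494570) = 1.6748

1.6748


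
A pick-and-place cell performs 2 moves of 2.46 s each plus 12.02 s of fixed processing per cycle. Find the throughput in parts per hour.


T_cycle = 2*2.46 + 12.02 = 16.9400 s
rate = 3600/T = 212.5148

212.5148 parts/hour


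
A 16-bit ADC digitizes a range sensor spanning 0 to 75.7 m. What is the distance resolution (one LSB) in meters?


res = range / 2^n = 75.7/2^16 = 75.7/65536 = 0.0012

0.0012 m


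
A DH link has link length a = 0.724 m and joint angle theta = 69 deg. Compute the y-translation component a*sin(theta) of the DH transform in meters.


a*sin(theta) = 0.724*sin(69 deg) = 0.6759

0.6759 m


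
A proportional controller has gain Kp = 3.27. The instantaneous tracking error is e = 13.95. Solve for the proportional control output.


u_P = Kp * e = 3.27 * 13.95 = 45.6165

45.6165


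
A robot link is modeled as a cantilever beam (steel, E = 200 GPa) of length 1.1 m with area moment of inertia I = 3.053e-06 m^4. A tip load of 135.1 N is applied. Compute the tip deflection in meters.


delta = F*L^3/(3*E*I) = 135.1*1.1^3/(3*2.000e+11*3.053e-06)
      = 179.8181/1831800 = 9.8165e-05

9.8165e-05 m


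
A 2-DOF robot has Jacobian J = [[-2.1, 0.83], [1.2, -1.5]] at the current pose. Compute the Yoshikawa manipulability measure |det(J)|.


det(J) = -2.1*-1.5 - (0.83)*(1.2) = 2.1540
|det(J)| = 2.1540

2.1540


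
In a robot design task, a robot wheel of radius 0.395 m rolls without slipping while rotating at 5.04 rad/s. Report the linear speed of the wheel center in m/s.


v = omega * r = 5.04 * 0.395 = 1.9908

1.9908 m/s
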